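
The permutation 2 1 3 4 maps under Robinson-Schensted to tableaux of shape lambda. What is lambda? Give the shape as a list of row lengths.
[3, 1]

Row-insert each entry into an empty tableau.

After inserting 2: P = [[2]].
After inserting 1: P = [[1], [2]].
After inserting 3: P = [[1, 3], [2]].
After inserting 4: P = [[1, 3, 4], [2]].

The final insertion tableau P = [[1, 3, 4], [2]] has shape [3, 1].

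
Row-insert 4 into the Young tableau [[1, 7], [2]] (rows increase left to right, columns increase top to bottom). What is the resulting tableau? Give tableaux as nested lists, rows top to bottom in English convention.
In row 1, 4 replaces 7 (the leftmost entry greater than 4); 7 is bumped to row 2. 7 is appended to row 2. The new tableau is [[1, 4], [2, 7]].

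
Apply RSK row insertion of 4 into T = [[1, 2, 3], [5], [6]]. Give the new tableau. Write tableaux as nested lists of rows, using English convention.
4 is larger than every entry of row 1, so it is appended to row 1. The new tableau is [[1, 2, 3, 4], [5], [6]].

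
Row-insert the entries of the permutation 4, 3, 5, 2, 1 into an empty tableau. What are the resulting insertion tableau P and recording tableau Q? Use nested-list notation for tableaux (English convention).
Insert each entry of the permutation into P by Schensted row insertion, recording in Q the position of each new cell.

After inserting 4: P = [[4]].
After inserting 3: P = [[3], [4]].
After inserting 5: P = [[3, 5], [4]].
After inserting 2: P = [[2, 5], [3], [4]].
After inserting 1: P = [[1, 5], [2], [3], [4]].

So P = [[1, 5], [2], [3], [4]], Q = [[1, 3], [2], [4], [5]].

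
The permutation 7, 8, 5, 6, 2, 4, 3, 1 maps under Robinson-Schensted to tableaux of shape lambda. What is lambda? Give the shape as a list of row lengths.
Row-insert each entry into an empty tableau.

After inserting 7: P = [[7]].
After inserting 8: P = [[7, 8]].
After inserting 5: P = [[5, 8], [7]].
After inserting 6: P = [[5, 6], [7, 8]].
After inserting 2: P = [[2, 6], [5, 8], [7]].
After inserting 4: P = [[2, 4], [5, 6], [7, 8]].
After inserting 3: P = [[2, 3], [4, 6], [5, 8], [7]].
After inserting 1: P = [[1, 3], [2, 6], [4, 8], [5], [7]].

The final insertion tableau P = [[1, 3], [2, 6], [4, 8], [5], [7]] has shape [2, 2, 2, 1, 1].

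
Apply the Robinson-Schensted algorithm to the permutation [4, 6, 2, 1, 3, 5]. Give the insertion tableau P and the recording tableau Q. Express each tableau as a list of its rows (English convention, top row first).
Insert each entry of the permutation into P by Schensted row insertion, recording in Q the position of each new cell.

Insert 4: appended to row 1. P = [[4]].
Insert 6: appended to row 1. P = [[4, 6]].
Insert 2: 2 bumps 4 from row 1; 4 starts row 2. P = [[2, 6], [4]].
Insert 1: 1 bumps 2 from row 1; 2 bumps 4 from row 2; 4 starts row 3. P = [[1, 6], [2], [4]].
Insert 3: 3 bumps 6 from row 1; 6 appends to row 2. P = [[1, 3], [2, 6], [4]].
Insert 5: appended to row 1. P = [[1, 3, 5], [2, 6], [4]].

So P = [[1, 3, 5], [2, 6], [4]], Q = [[1, 2, 6], [3, 5], [4]].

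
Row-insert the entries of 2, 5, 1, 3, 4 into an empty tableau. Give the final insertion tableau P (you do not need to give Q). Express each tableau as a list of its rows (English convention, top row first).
P = [[1, 3, 4], [2, 5]]

Insert 2: appended to row 1. P = [[2]].
Insert 5: appended to row 1. P = [[2, 5]].
Insert 1: 1 bumps 2 from row 1; 2 starts row 2. P = [[1, 5], [2]].
Insert 3: 3 bumps 5 from row 1; 5 appends to row 2. P = [[1, 3], [2, 5]].
Insert 4: appended to row 1. P = [[1, 3, 4], [2, 5]].

So P = [[1, 3, 4], [2, 5]].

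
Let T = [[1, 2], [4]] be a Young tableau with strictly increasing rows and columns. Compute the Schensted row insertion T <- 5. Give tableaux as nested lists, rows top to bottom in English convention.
[[1, 2, 5], [4]]

5 is larger than every entry of row 1, so it is appended to row 1. The new tableau is [[1, 2, 5], [4]].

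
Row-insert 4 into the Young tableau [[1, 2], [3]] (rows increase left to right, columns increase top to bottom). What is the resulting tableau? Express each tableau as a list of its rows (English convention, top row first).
4 is larger than every entry of row 1, so it is appended to row 1. The new tableau is [[1, 2, 4], [3]].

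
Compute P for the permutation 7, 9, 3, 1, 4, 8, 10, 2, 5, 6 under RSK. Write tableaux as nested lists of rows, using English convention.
P = [[1, 2, 5, 6], [3, 4, 8, 10], [7, 9]]

Insert 7: appended to row 1. P = [[7]].
Insert 9: appended to row 1. P = [[7, 9]].
Insert 3: 3 bumps 7 from row 1; 7 starts row 2. P = [[3, 9], [7]].
Insert 1: 1 bumps 3 from row 1; 3 bumps 7 from row 2; 7 starts row 3. P = [[1, 9], [3], [7]].
Insert 4: 4 bumps 9 from row 1; 9 appends to row 2. P = [[1, 4], [3, 9], [7]].
Insert 8: appended to row 1. P = [[1, 4, 8], [3, 9], [7]].
Insert 10: appended to row 1. P = [[1, 4, 8, 10], [3, 9], [7]].
Insert 2: 2 bumps 4 from row 1; 4 bumps 9 from row 2; 9 appends to row 3. P = [[1, 2, 8, 10], [3, 4], [7, 9]].
Insert 5: 5 bumps 8 from row 1; 8 appends to row 2. P = [[1, 2, 5, 10], [3, 4, 8], [7, 9]].
Insert 6: 6 bumps 10 from row 1; 10 appends to row 2. P = [[1, 2, 5, 6], [3, 4, 8, 10], [7, 9]].

So P = [[1, 2, 5, 6], [3, 4, 8, 10], [7, 9]].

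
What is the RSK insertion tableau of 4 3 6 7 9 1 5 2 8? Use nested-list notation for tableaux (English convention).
P = [[1, 2, 7, 8], [3, 5, 9], [4, 6]]

Insert 4: appended to row 1. P = [[4]].
Insert 3: 3 bumps 4 from row 1; 4 starts row 2. P = [[3], [4]].
Insert 6: appended to row 1. P = [[3, 6], [4]].
Insert 7: appended to row 1. P = [[3, 6, 7], [4]].
Insert 9: appended to row 1. P = [[3, 6, 7, 9], [4]].
Insert 1: 1 bumps 3 from row 1; 3 bumps 4 from row 2; 4 starts row 3. P = [[1, 6, 7, 9], [3], [4]].
Insert 5: 5 bumps 6 from row 1; 6 appends to row 2. P = [[1, 5, 7, 9], [3, 6], [4]].
Insert 2: 2 bumps 5 from row 1; 5 bumps 6 from row 2; 6 appends to row 3. P = [[1, 2, 7, 9], [3, 5], [4, 6]].
Insert 8: 8 bumps 9 from row 1; 9 appends to row 2. P = [[1, 2, 7, 8], [3, 5, 9], [4, 6]].

So P = [[1, 2, 7, 8], [3, 5, 9], [4, 6]].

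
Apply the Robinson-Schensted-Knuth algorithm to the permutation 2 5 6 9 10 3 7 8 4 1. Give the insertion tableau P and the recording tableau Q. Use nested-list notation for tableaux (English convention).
P = [[1, 3, 4, 7, 8], [2, 6, 10], [5], [9]], Q = [[1, 2, 3, 4, 5], [6, 7, 8], [9], [10]]

Insert each entry of the permutation into P by Schensted row insertion, recording in Q the position of each new cell.

Insert 2: appended to row 1. P = [[2]], Q = [[1]].
Insert 5: appended to row 1. P = [[2, 5]], Q = [[1, 2]].
Insert 6: appended to row 1. P = [[2, 5, 6]], Q = [[1, 2, 3]].
Insert 9: appended to row 1. P = [[2, 5, 6, 9]], Q = [[1, 2, 3, 4]].
Insert 10: appended to row 1. P = [[2, 5, 6, 9, 10]], Q = [[1, 2, 3, 4, 5]].
Insert 3: 3 bumps 5 from row 1; 5 starts row 2. P = [[2, 3, 6, 9, 10], [5]], Q = [[1, 2, 3, 4, 5], [6]].
Insert 7: 7 bumps 9 from row 1; 9 appends to row 2. P = [[2, 3, 6, 7, 10], [5, 9]], Q = [[1, 2, 3, 4, 5], [6, 7]].
Insert 8: 8 bumps 10 from row 1; 10 appends to row 2. P = [[2, 3, 6, 7, 8], [5, 9, 10]], Q = [[1, 2, 3, 4, 5], [6, 7, 8]].
Insert 4: 4 bumps 6 from row 1; 6 bumps 9 from row 2; 9 starts row 3. P = [[2, 3, 4, 7, 8], [5, 6, 10], [9]], Q = [[1, 2, 3, 4, 5], [6, 7, 8], [9]].
Insert 1: 1 bumps 2 from row 1; 2 bumps 5 from row 2; 5 bumps 9 from row 3; 9 starts row 4. P = [[1, 3, 4, 7, 8], [2, 6, 10], [5], [9]], Q = [[1, 2, 3, 4, 5], [6, 7, 8], [9], [10]].

So P = [[1, 3, 4, 7, 8], [2, 6, 10], [5], [9]], Q = [[1, 2, 3, 4, 5], [6, 7, 8], [9], [10]].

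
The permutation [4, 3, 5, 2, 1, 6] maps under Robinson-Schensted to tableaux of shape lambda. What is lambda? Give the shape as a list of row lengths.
[3, 1, 1, 1]

RSK row insertion gives P = [[1, 5, 6], [2], [3], [4]], which has shape [3, 1, 1, 1].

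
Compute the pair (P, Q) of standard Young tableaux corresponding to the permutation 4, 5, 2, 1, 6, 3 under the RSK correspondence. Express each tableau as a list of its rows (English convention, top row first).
Insert each entry of the permutation into P by Schensted row insertion, recording in Q the position of each new cell.

After inserting 4: P = [[4]].
After inserting 5: P = [[4, 5]].
After inserting 2: P = [[2, 5], [4]].
After inserting 1: P = [[1, 5], [2], [4]].
After inserting 6: P = [[1, 5, 6], [2], [4]].
After inserting 3: P = [[1, 3, 6], [2, 5], [4]].

So P = [[1, 3, 6], [2, 5], [4]], Q = [[1, 2, 5], [3, 6], [4]].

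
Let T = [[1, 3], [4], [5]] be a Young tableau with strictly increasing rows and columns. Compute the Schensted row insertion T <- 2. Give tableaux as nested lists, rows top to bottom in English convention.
[[1, 2], [3], [4], [5]]

In row 1, 2 replaces 3 (the leftmost entry greater than 2); 3 is bumped to row 2. In row 2, 3 replaces 4 (the leftmost entry greater than 3); 4 is bumped to row 3. In row 3, 4 replaces 5 (the leftmost entry greater than 4); 5 is bumped to row 4. 5 starts a new row 4. The new tableau is [[1, 2], [3], [4], [5]].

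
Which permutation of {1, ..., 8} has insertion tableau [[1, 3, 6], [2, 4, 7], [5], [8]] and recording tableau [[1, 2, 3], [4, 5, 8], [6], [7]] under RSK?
2 5 8 1 7 4 3 6

Reverse the RSK construction: for i from n down to 1, find the cell of Q containing i, remove the entry at that cell from P, and reverse-bump it up through P; the value ejected from row 1 is w(i).

Step i=8: Q has 8 at row 2, column 3; remove 7 from row 2 of P and reverse-bump: 7 enters row 1 and ejects 6. So w(8) = 6. P is now [[1, 3, 7], [2, 4], [5], [8]].
Step i=7: Q has 7 at row 4, column 1; remove 8 from row 4 of P and reverse-bump: 8 enters row 3 and ejects 5; 5 enters row 2 and ejects 4; 4 enters row 1 and ejects 3. So w(7) = 3. P is now [[1, 4, 7], [2, 5], [8]].
Step i=6: Q has 6 at row 3, column 1; remove 8 from row 3 of P and reverse-bump: 8 enters row 2 and ejects 5; 5 enters row 1 and ejects 4. So w(6) = 4. P is now [[1, 5, 7], [2, 8]].
Step i=5: Q has 5 at row 2, column 2; remove 8 from row 2 of P and reverse-bump: 8 enters row 1 and ejects 7. So w(5) = 7. P is now [[1, 5, 8], [2]].
Step i=4: Q has 4 at row 2, column 1; remove 2 from row 2 of P and reverse-bump: 2 enters row 1 and ejects 1. So w(4) = 1. P is now [[2, 5, 8]].
Step i=3: Q has 3 at row 1, column 3; remove that cell from P, ejecting 8. So w(3) = 8. P is now [[2, 5]].
Step i=2: Q has 2 at row 1, column 2; remove that cell from P, ejecting 5. So w(2) = 5. P is now [[2]].
Step i=1: Q has 1 at row 1, column 1; remove that cell from P, ejecting 2. So w(1) = 2. P is now [].

So w = 2 5 8 1 7 4 3 6.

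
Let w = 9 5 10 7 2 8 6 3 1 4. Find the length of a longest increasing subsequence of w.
3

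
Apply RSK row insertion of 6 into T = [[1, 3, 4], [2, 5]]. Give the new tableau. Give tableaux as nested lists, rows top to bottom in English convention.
6 is larger than every entry of row 1, so it is appended to row 1. The new tableau is [[1, 3, 4, 6], [2, 5]].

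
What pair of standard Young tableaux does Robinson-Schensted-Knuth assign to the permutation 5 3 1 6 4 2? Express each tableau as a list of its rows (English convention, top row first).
Insert each entry of the permutation into P by Schensted row insertion, recording in Q the position of each new cell.

Insert 5: appended to row 1. P = [[5]], Q = [[1]].
Insert 3: 3 bumps 5 from row 1; 5 starts row 2. P = [[3], [5]], Q = [[1], [2]].
Insert 1: 1 bumps 3 from row 1; 3 bumps 5 from row 2; 5 starts row 3. P = [[1], [3], [5]], Q = [[1], [2], [3]].
Insert 6: appended to row 1. P = [[1, 6], [3], [5]], Q = [[1, 4], [2], [3]].
Insert 4: 4 bumps 6 from row 1; 6 appends to row 2. P = [[1, 4], [3, 6], [5]], Q = [[1, 4], [2, 5], [3]].
Insert 2: 2 bumps 4 from row 1; 4 bumps 6 from row 2; 6 appends to row 3. P = [[1, 2], [3, 4], [5, 6]], Q = [[1, 4], [2, 5], [3, 6]].

So P = [[1, 2], [3, 4], [5, 6]], Q = [[1, 4], [2, 5], [3, 6]].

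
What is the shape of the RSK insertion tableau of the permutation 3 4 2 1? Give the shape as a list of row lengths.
[2, 1, 1]

Row-insert each entry into an empty tableau.

After inserting 3: P = [[3]].
After inserting 4: P = [[3, 4]].
After inserting 2: P = [[2, 4], [3]].
After inserting 1: P = [[1, 4], [2], [3]].

The final insertion tableau P = [[1, 4], [2], [3]] has shape [2, 1, 1].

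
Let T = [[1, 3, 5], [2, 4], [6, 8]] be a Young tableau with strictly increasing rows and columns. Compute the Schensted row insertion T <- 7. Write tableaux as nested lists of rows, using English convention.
[[1, 3, 5, 7], [2, 4], [6, 8]]

7 is larger than every entry of row 1, so it is appended to row 1. The new tableau is [[1, 3, 5, 7], [2, 4], [6, 8]].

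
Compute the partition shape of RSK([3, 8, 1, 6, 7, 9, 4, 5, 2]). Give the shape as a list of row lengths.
Row-insert each entry into an empty tableau.

After inserting 3: P = [[3]].
After inserting 8: P = [[3, 8]].
After inserting 1: P = [[1, 8], [3]].
After inserting 6: P = [[1, 6], [3, 8]].
After inserting 7: P = [[1, 6, 7], [3, 8]].
After inserting 9: P = [[1, 6, 7, 9], [3, 8]].
After inserting 4: P = [[1, 4, 7, 9], [3, 6], [8]].
After inserting 5: P = [[1, 4, 5, 9], [3, 6, 7], [8]].
After inserting 2: P = [[1, 2, 5, 9], [3, 4, 7], [6], [8]].

The final insertion tableau P = [[1, 2, 5, 9], [3, 4, 7], [6], [8]] has shape [4, 3, 1, 1].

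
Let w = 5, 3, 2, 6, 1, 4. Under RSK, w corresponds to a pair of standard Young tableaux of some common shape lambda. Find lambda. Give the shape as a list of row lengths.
Row-insert each entry into an empty tableau.

After inserting 5: P = [[5]].
After inserting 3: P = [[3], [5]].
After inserting 2: P = [[2], [3], [5]].
After inserting 6: P = [[2, 6], [3], [5]].
After inserting 1: P = [[1, 6], [2], [3], [5]].
After inserting 4: P = [[1, 4], [2, 6], [3], [5]].

The final insertion tableau P = [[1, 4], [2, 6], [3], [5]] has shape [2, 2, 1, 1].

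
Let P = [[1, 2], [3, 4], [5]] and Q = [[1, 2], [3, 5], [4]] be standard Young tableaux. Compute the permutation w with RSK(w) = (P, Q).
Reverse the RSK construction: for i from n down to 1, find the cell of Q containing i, remove the entry at that cell from P, and reverse-bump it up through P; the value ejected from row 1 is w(i).

Step i=5: Q has 5 at row 2, column 2; remove 4 from row 2 of P and reverse-bump: 4 enters row 1 and ejects 2. So w(5) = 2. P is now [[1, 4], [3], [5]].
Step i=4: Q has 4 at row 3, column 1; remove 5 from row 3 of P and reverse-bump: 5 enters row 2 and ejects 3; 3 enters row 1 and ejects 1. So w(4) = 1. P is now [[3, 4], [5]].
Step i=3: Q has 3 at row 2, column 1; remove 5 from row 2 of P and reverse-bump: 5 enters row 1 and ejects 4. So w(3) = 4. P is now [[3, 5]].
Step i=2: Q has 2 at row 1, column 2; remove that cell from P, ejecting 5. So w(2) = 5. P is now [[3]].
Step i=1: Q has 1 at row 1, column 1; remove that cell from P, ejecting 3. So w(1) = 3. P is now [].

So w = 3 5 4 1 2.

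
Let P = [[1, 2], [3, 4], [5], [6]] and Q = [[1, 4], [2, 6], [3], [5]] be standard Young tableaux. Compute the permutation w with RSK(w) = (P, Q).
Reverse RSK: for i = n, n-1, ..., 1, locate i in Q, remove the corresponding corner cell from P, and reverse-bump its entry up through P; the value ejected from row 1 is w(i).

So w = 6 5 3 4 1 2.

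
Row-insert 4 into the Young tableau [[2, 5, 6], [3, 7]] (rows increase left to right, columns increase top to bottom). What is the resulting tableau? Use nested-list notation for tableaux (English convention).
In row 1, 4 replaces 5 (the leftmost entry greater than 4); 5 is bumped to row 2. In row 2, 5 replaces 7 (the leftmost entry greater than 5); 7 is bumped to row 3. 7 starts a new row 3. The new tableau is [[2, 4, 6], [3, 5], [7]].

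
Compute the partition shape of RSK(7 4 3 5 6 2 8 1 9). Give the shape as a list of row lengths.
RSK row insertion gives P = [[1, 5, 6, 8, 9], [2], [3], [4], [7]], which has shape [5, 1, 1, 1, 1].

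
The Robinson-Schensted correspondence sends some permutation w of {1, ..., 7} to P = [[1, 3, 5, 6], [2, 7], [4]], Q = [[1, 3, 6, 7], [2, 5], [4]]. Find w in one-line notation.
Reverse RSK: for i = n, n-1, ..., 1, locate i in Q, remove the corresponding corner cell from P, and reverse-bump its entry up through P; the value ejected from row 1 is w(i).

So w = 4 2 7 1 3 5 6.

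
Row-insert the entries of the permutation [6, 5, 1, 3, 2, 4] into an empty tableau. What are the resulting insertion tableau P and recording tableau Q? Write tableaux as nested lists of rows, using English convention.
Insert each entry of the permutation into P by Schensted row insertion, recording in Q the position of each new cell.

Insert 6: appended to row 1. P = [[6]], Q = [[1]].
Insert 5: 5 bumps 6 from row 1; 6 starts row 2. P = [[5], [6]], Q = [[1], [2]].
Insert 1: 1 bumps 5 from row 1; 5 bumps 6 from row 2; 6 starts row 3. P = [[1], [5], [6]], Q = [[1], [2], [3]].
Insert 3: appended to row 1. P = [[1, 3], [5], [6]], Q = [[1, 4], [2], [3]].
Insert 2: 2 bumps 3 from row 1; 3 bumps 5 from row 2; 5 bumps 6 from row 3; 6 starts row 4. P = [[1, 2], [3], [5], [6]], Q = [[1, 4], [2], [3], [5]].
Insert 4: appended to row 1. P = [[1, 2, 4], [3], [5], [6]], Q = [[1, 4, 6], [2], [3], [5]].

So P = [[1, 2, 4], [3], [5], [6]], Q = [[1, 4, 6], [2], [3], [5]].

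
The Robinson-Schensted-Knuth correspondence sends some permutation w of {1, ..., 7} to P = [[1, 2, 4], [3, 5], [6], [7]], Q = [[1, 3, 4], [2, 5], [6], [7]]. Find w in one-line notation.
Reverse RSK: for i = n, n-1, ..., 1, locate i in Q, remove the corresponding corner cell from P, and reverse-bump its entry up through P; the value ejected from row 1 is w(i).

So w = 3 1 2 7 6 5 4.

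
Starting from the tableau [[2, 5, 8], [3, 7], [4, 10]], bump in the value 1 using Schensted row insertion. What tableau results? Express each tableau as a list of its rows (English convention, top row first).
[[1, 5, 8], [2, 7], [3, 10], [4]]

In row 1, 1 replaces 2 (the leftmost entry greater than 1); 2 is bumped to row 2. In row 2, 2 replaces 3 (the leftmost entry greater than 2); 3 is bumped to row 3. In row 3, 3 replaces 4 (the leftmost entry greater than 3); 4 is bumped to row 4. 4 starts a new row 4. The new tableau is [[1, 5, 8], [2, 7], [3, 10], [4]].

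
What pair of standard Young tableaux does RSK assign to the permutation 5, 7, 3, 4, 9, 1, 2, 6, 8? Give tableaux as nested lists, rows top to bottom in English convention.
Insert each entry of the permutation into P by Schensted row insertion, recording in Q the position of each new cell.

Insert 5: appended to row 1. P = [[5]], Q = [[1]].
Insert 7: appended to row 1. P = [[5, 7]], Q = [[1, 2]].
Insert 3: 3 bumps 5 from row 1; 5 starts row 2. P = [[3, 7], [5]], Q = [[1, 2], [3]].
Insert 4: 4 bumps 7 from row 1; 7 appends to row 2. P = [[3, 4], [5, 7]], Q = [[1, 2], [3, 4]].
Insert 9: appended to row 1. P = [[3, 4, 9], [5, 7]], Q = [[1, 2, 5], [3, 4]].
Insert 1: 1 bumps 3 from row 1; 3 bumps 5 from row 2; 5 starts row 3. P = [[1, 4, 9], [3, 7], [5]], Q = [[1, 2, 5], [3, 4], [6]].
Insert 2: 2 bumps 4 from row 1; 4 bumps 7 from row 2; 7 appends to row 3. P = [[1, 2, 9], [3, 4], [5, 7]], Q = [[1, 2, 5], [3, 4], [6, 7]].
Insert 6: 6 bumps 9 from row 1; 9 appends to row 2. P = [[1, 2, 6], [3, 4, 9], [5, 7]], Q = [[1, 2, 5], [3, 4, 8], [6, 7]].
Insert 8: appended to row 1. P = [[1, 2, 6, 8], [3, 4, 9], [5, 7]], Q = [[1, 2, 5, 9], [3, 4, 8], [6, 7]].

So P = [[1, 2, 6, 8], [3, 4, 9], [5, 7]], Q = [[1, 2, 5, 9], [3, 4, 8], [6, 7]].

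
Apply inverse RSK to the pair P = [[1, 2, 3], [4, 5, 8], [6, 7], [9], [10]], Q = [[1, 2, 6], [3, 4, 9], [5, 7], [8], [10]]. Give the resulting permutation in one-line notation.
Reverse the RSK construction: for i from n down to 1, find the cell of Q containing i, remove the entry at that cell from P, and reverse-bump it up through P; the value ejected from row 1 is w(i).

Step i=10: Q has 10 at row 5, column 1; remove 10 from row 5 of P and reverse-bump: 10 enters row 4 and ejects 9; 9 enters row 3 and ejects 7; 7 enters row 2 and ejects 5; 5 enters row 1 and ejects 3. So w(10) = 3. P is now [[1, 2, 5], [4, 7, 8], [6, 9], [10]].
Step i=9: Q has 9 at row 2, column 3; remove 8 from row 2 of P and reverse-bump: 8 enters row 1 and ejects 5. So w(9) = 5. P is now [[1, 2, 8], [4, 7], [6, 9], [10]].
Step i=8: Q has 8 at row 4, column 1; remove 10 from row 4 of P and reverse-bump: 10 enters row 3 and ejects 9; 9 enters row 2 and ejects 7; 7 enters row 1 and ejects 2. So w(8) = 2. P is now [[1, 7, 8], [4, 9], [6, 10]].
Step i=7: Q has 7 at row 3, column 2; remove 10 from row 3 of P and reverse-bump: 10 enters row 2 and ejects 9; 9 enters row 1 and ejects 8. So w(7) = 8. P is now [[1, 7, 9], [4, 10], [6]].
Step i=6: Q has 6 at row 1, column 3; remove that cell from P, ejecting 9. So w(6) = 9. P is now [[1, 7], [4, 10], [6]].
Step i=5: Q has 5 at row 3, column 1; remove 6 from row 3 of P and reverse-bump: 6 enters row 2 and ejects 4; 4 enters row 1 and ejects 1. So w(5) = 1. P is now [[4, 7], [6, 10]].
Step i=4: Q has 4 at row 2, column 2; remove 10 from row 2 of P and reverse-bump: 10 enters row 1 and ejects 7. So w(4) = 7. P is now [[4, 10], [6]].
Step i=3: Q has 3 at row 2, column 1; remove 6 from row 2 of P and reverse-bump: 6 enters row 1 and ejects 4. So w(3) = 4. P is now [[6, 10]].
Step i=2: Q has 2 at row 1, column 2; remove that cell from P, ejecting 10. So w(2) = 10. P is now [[6]].
Step i=1: Q has 1 at row 1, column 1; remove that cell from P, ejecting 6. So w(1) = 6. P is now [].

So w = 6 10 4 7 1 9 8 2 5 3.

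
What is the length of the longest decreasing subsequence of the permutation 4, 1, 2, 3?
2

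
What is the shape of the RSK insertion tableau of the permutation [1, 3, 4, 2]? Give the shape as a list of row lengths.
Row-insert each entry into an empty tableau.

After inserting 1: P = [[1]].
After inserting 3: P = [[1, 3]].
After inserting 4: P = [[1, 3, 4]].
After inserting 2: P = [[1, 2, 4], [3]].

The final insertion tableau P = [[1, 2, 4], [3]] has shape [3, 1].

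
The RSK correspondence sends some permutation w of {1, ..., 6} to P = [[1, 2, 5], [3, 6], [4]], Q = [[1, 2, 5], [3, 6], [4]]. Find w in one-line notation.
Reverse the RSK construction: for i from n down to 1, find the cell of Q containing i, remove the entry at that cell from P, and reverse-bump it up through P; the value ejected from row 1 is w(i).

Step i=6: Q has 6 at row 2, column 2; remove 6 from row 2 of P and reverse-bump: 6 enters row 1 and ejects 5. So w(6) = 5. P is now [[1, 2, 6], [3], [4]].
Step i=5: Q has 5 at row 1, column 3; remove that cell from P, ejecting 6. So w(5) = 6. P is now [[1, 2], [3], [4]].
Step i=4: Q has 4 at row 3, column 1; remove 4 from row 3 of P and reverse-bump: 4 enters row 2 and ejects 3; 3 enters row 1 and ejects 2. So w(4) = 2. P is now [[1, 3], [4]].
Step i=3: Q has 3 at row 2, column 1; remove 4 from row 2 of P and reverse-bump: 4 enters row 1 and ejects 3. So w(3) = 3. P is now [[1, 4]].
Step i=2: Q has 2 at row 1, column 2; remove that cell from P, ejecting 4. So w(2) = 4. P is now [[1]].
Step i=1: Q has 1 at row 1, column 1; remove that cell from P, ejecting 1. So w(1) = 1. P is now [].

So w = 1 4 3 2 6 5.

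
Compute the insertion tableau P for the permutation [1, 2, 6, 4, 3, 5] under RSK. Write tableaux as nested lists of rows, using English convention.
Insert 1: appended to row 1. P = [[1]].
Insert 2: appended to row 1. P = [[1, 2]].
Insert 6: appended to row 1. P = [[1, 2, 6]].
Insert 4: 4 bumps 6 from row 1; 6 starts row 2. P = [[1, 2, 4], [6]].
Insert 3: 3 bumps 4 from row 1; 4 bumps 6 from row 2; 6 starts row 3. P = [[1, 2, 3], [4], [6]].
Insert 5: appended to row 1. P = [[1, 2, 3, 5], [4], [6]].

So P = [[1, 2, 3, 5], [4], [6]].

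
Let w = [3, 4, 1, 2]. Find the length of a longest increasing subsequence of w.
2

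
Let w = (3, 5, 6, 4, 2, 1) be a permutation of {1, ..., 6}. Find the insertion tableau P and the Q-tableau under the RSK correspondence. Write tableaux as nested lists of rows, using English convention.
P = [[1, 4, 6], [2], [3], [5]], Q = [[1, 2, 3], [4], [5], [6]]

Insert each entry of the permutation into P by Schensted row insertion, recording in Q the position of each new cell.

Insert 3: appended to row 1. P = [[3]].
Insert 5: appended to row 1. P = [[3, 5]].
Insert 6: appended to row 1. P = [[3, 5, 6]].
Insert 4: 4 bumps 5 from row 1; 5 starts row 2. P = [[3, 4, 6], [5]].
Insert 2: 2 bumps 3 from row 1; 3 bumps 5 from row 2; 5 starts row 3. P = [[2, 4, 6], [3], [5]].
Insert 1: 1 bumps 2 from row 1; 2 bumps 3 from row 2; 3 bumps 5 from row 3; 5 starts row 4. P = [[1, 4, 6], [2], [3], [5]].

So P = [[1, 4, 6], [2], [3], [5]], Q = [[1, 2, 3], [4], [5], [6]].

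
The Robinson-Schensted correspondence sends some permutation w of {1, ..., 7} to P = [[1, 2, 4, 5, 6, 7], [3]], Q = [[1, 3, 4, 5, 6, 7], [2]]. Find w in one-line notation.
Reverse the RSK construction: for i from n down to 1, find the cell of Q containing i, remove the entry at that cell from P, and reverse-bump it up through P; the value ejected from row 1 is w(i).

Step i=7: Q has 7 at row 1, column 6; remove that cell from P, ejecting 7. So w(7) = 7. P is now [[1, 2, 4, 5, 6], [3]].
Step i=6: Q has 6 at row 1, column 5; remove that cell from P, ejecting 6. So w(6) = 6. P is now [[1, 2, 4, 5], [3]].
Step i=5: Q has 5 at row 1, column 4; remove that cell from P, ejecting 5. So w(5) = 5. P is now [[1, 2, 4], [3]].
Step i=4: Q has 4 at row 1, column 3; remove that cell from P, ejecting 4. So w(4) = 4. P is now [[1, 2], [3]].
Step i=3: Q has 3 at row 1, column 2; remove that cell from P, ejecting 2. So w(3) = 2. P is now [[1], [3]].
Step i=2: Q has 2 at row 2, column 1; remove 3 from row 2 of P and reverse-bump: 3 enters row 1 and ejects 1. So w(2) = 1. P is now [[3]].
Step i=1: Q has 1 at row 1, column 1; remove that cell from P, ejecting 3. So w(1) = 3. P is now [].

So w = 3 1 2 4 5 6 7.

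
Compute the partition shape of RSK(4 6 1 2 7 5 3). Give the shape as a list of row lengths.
Row-insert each entry into an empty tableau.

After inserting 4: P = [[4]].
After inserting 6: P = [[4, 6]].
After inserting 1: P = [[1, 6], [4]].
After inserting 2: P = [[1, 2], [4, 6]].
After inserting 7: P = [[1, 2, 7], [4, 6]].
After inserting 5: P = [[1, 2, 5], [4, 6, 7]].
After inserting 3: P = [[1, 2, 3], [4, 5, 7], [6]].

The final insertion tableau P = [[1, 2, 3], [4, 5, 7], [6]] has shape [3, 3, 1].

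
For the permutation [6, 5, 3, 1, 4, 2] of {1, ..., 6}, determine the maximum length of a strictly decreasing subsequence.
4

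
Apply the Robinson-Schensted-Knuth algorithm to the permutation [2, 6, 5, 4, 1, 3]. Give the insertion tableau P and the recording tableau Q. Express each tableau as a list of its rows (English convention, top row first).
P = [[1, 3], [2, 4], [5], [6]], Q = [[1, 2], [3, 6], [4], [5]]

Insert each entry of the permutation into P by Schensted row insertion, recording in Q the position of each new cell.

Insert 2: appended to row 1. P = [[2]].
Insert 6: appended to row 1. P = [[2, 6]].
Insert 5: 5 bumps 6 from row 1; 6 starts row 2. P = [[2, 5], [6]].
Insert 4: 4 bumps 5 from row 1; 5 bumps 6 from row 2; 6 starts row 3. P = [[2, 4], [5], [6]].
Insert 1: 1 bumps 2 from row 1; 2 bumps 5 from row 2; 5 bumps 6 from row 3; 6 starts row 4. P = [[1, 4], [2], [5], [6]].
Insert 3: 3 bumps 4 from row 1; 4 appends to row 2. P = [[1, 3], [2, 4], [5], [6]].

So P = [[1, 3], [2, 4], [5], [6]], Q = [[1, 2], [3, 6], [4], [5]].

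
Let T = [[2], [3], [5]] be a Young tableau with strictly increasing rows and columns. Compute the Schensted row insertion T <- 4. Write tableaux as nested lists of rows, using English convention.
4 is larger than every entry of row 1, so it is appended to row 1. The new tableau is [[2, 4], [3], [5]].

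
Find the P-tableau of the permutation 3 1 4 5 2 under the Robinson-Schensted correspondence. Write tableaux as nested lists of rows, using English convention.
P = [[1, 2, 5], [3, 4]]

Insert 3: appended to row 1. P = [[3]].
Insert 1: 1 bumps 3 from row 1; 3 starts row 2. P = [[1], [3]].
Insert 4: appended to row 1. P = [[1, 4], [3]].
Insert 5: appended to row 1. P = [[1, 4, 5], [3]].
Insert 2: 2 bumps 4 from row 1; 4 appends to row 2. P = [[1, 2, 5], [3, 4]].

So P = [[1, 2, 5], [3, 4]].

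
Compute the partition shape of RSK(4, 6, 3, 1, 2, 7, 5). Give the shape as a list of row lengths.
[3, 3, 1]

RSK row insertion gives P = [[1, 2, 5], [3, 6, 7], [4]], which has shape [3, 3, 1].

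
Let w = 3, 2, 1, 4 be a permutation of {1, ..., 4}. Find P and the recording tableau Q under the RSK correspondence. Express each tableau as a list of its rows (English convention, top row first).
Insert each entry of the permutation into P by Schensted row insertion, recording in Q the position of each new cell.

Insert 3: appended to row 1. P = [[3]].
Insert 2: 2 bumps 3 from row 1; 3 starts row 2. P = [[2], [3]].
Insert 1: 1 bumps 2 from row 1; 2 bumps 3 from row 2; 3 starts row 3. P = [[1], [2], [3]].
Insert 4: appended to row 1. P = [[1, 4], [2], [3]].

So P = [[1, 4], [2], [3]], Q = [[1, 4], [2], [3]].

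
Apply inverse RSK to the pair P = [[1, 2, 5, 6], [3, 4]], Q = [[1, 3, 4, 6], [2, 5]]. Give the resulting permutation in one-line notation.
3 1 4 5 2 6

Reverse the RSK construction: for i from n down to 1, find the cell of Q containing i, remove the entry at that cell from P, and reverse-bump it up through P; the value ejected from row 1 is w(i).

Step i=6: Q has 6 at row 1, column 4; remove that cell from P, ejecting 6. So w(6) = 6. P is now [[1, 2, 5], [3, 4]].
Step i=5: Q has 5 at row 2, column 2; remove 4 from row 2 of P and reverse-bump: 4 enters row 1 and ejects 2. So w(5) = 2. P is now [[1, 4, 5], [3]].
Step i=4: Q has 4 at row 1, column 3; remove that cell from P, ejecting 5. So w(4) = 5. P is now [[1, 4], [3]].
Step i=3: Q has 3 at row 1, column 2; remove that cell from P, ejecting 4. So w(3) = 4. P is now [[1], [3]].
Step i=2: Q has 2 at row 2, column 1; remove 3 from row 2 of P and reverse-bump: 3 enters row 1 and ejects 1. So w(2) = 1. P is now [[3]].
Step i=1: Q has 1 at row 1, column 1; remove that cell from P, ejecting 3. So w(1) = 3. P is now [].

So w = 3 1 4 5 2 6.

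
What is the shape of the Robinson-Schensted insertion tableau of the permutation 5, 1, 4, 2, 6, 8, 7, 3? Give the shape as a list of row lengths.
Row-insert each entry into an empty tableau.

After inserting 5: P = [[5]].
After inserting 1: P = [[1], [5]].
After inserting 4: P = [[1, 4], [5]].
After inserting 2: P = [[1, 2], [4], [5]].
After inserting 6: P = [[1, 2, 6], [4], [5]].
After inserting 8: P = [[1, 2, 6, 8], [4], [5]].
After inserting 7: P = [[1, 2, 6, 7], [4, 8], [5]].
After inserting 3: P = [[1, 2, 3, 7], [4, 6], [5, 8]].

The final insertion tableau P = [[1, 2, 3, 7], [4, 6], [5, 8]] has shape [4, 2, 2].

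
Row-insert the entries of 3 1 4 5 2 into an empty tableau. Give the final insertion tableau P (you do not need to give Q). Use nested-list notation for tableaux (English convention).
P = [[1, 2, 5], [3, 4]]

Insert 3: appended to row 1. P = [[3]].
Insert 1: 1 bumps 3 from row 1; 3 starts row 2. P = [[1], [3]].
Insert 4: appended to row 1. P = [[1, 4], [3]].
Insert 5: appended to row 1. P = [[1, 4, 5], [3]].
Insert 2: 2 bumps 4 from row 1; 4 appends to row 2. P = [[1, 2, 5], [3, 4]].

So P = [[1, 2, 5], [3, 4]].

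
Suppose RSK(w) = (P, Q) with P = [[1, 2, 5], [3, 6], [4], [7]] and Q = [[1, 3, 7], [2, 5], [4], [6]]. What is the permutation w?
Reverse the RSK construction: for i from n down to 1, find the cell of Q containing i, remove the entry at that cell from P, and reverse-bump it up through P; the value ejected from row 1 is w(i).

Step i=7: Q has 7 at row 1, column 3; remove that cell from P, ejecting 5. So w(7) = 5. P is now [[1, 2], [3, 6], [4], [7]].
Step i=6: Q has 6 at row 4, column 1; remove 7 from row 4 of P and reverse-bump: 7 enters row 3 and ejects 4; 4 enters row 2 and ejects 3; 3 enters row 1 and ejects 2. So w(6) = 2. P is now [[1, 3], [4, 6], [7]].
Step i=5: Q has 5 at row 2, column 2; remove 6 from row 2 of P and reverse-bump: 6 enters row 1 and ejects 3. So w(5) = 3. P is now [[1, 6], [4], [7]].
Step i=4: Q has 4 at row 3, column 1; remove 7 from row 3 of P and reverse-bump: 7 enters row 2 and ejects 4; 4 enters row 1 and ejects 1. So w(4) = 1. P is now [[4, 6], [7]].
Step i=3: Q has 3 at row 1, column 2; remove that cell from P, ejecting 6. So w(3) = 6. P is now [[4], [7]].
Step i=2: Q has 2 at row 2, column 1; remove 7 from row 2 of P and reverse-bump: 7 enters row 1 and ejects 4. So w(2) = 4. P is now [[7]].
Step i=1: Q has 1 at row 1, column 1; remove that cell from P, ejecting 7. So w(1) = 7. P is now [].

So w = 7 4 6 1 3 2 5.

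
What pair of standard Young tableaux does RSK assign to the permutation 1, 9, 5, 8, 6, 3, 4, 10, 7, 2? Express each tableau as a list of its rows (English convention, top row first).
P = [[1, 2, 4, 7], [3, 6, 10], [5], [8], [9]], Q = [[1, 2, 4, 8], [3, 7, 9], [5], [6], [10]]

Insert each entry of the permutation into P by Schensted row insertion, recording in Q the position of each new cell.

Insert 1: appended to row 1. P = [[1]], Q = [[1]].
Insert 9: appended to row 1. P = [[1, 9]], Q = [[1, 2]].
Insert 5: 5 bumps 9 from row 1; 9 starts row 2. P = [[1, 5], [9]], Q = [[1, 2], [3]].
Insert 8: appended to row 1. P = [[1, 5, 8], [9]], Q = [[1, 2, 4], [3]].
Insert 6: 6 bumps 8 from row 1; 8 bumps 9 from row 2; 9 starts row 3. P = [[1, 5, 6], [8], [9]], Q = [[1, 2, 4], [3], [5]].
Insert 3: 3 bumps 5 from row 1; 5 bumps 8 from row 2; 8 bumps 9 from row 3; 9 starts row 4. P = [[1, 3, 6], [5], [8], [9]], Q = [[1, 2, 4], [3], [5], [6]].
Insert 4: 4 bumps 6 from row 1; 6 appends to row 2. P = [[1, 3, 4], [5, 6], [8], [9]], Q = [[1, 2, 4], [3, 7], [5], [6]].
Insert 10: appended to row 1. P = [[1, 3, 4, 10], [5, 6], [8], [9]], Q = [[1, 2, 4, 8], [3, 7], [5], [6]].
Insert 7: 7 bumps 10 from row 1; 10 appends to row 2. P = [[1, 3, 4, 7], [5, 6, 10], [8], [9]], Q = [[1, 2, 4, 8], [3, 7, 9], [5], [6]].
Insert 2: 2 bumps 3 from row 1; 3 bumps 5 from row 2; 5 bumps 8 from row 3; 8 bumps 9 from row 4; 9 starts row 5. P = [[1, 2, 4, 7], [3, 6, 10], [5], [8], [9]], Q = [[1, 2, 4, 8], [3, 7, 9], [5], [6], [10]].

So P = [[1, 2, 4, 7], [3, 6, 10], [5], [8], [9]], Q = [[1, 2, 4, 8], [3, 7, 9], [5], [6], [10]].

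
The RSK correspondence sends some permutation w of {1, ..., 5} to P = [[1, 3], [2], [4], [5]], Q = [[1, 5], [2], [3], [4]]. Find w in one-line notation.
Reverse RSK: for i = n, n-1, ..., 1, locate i in Q, remove the corresponding corner cell from P, and reverse-bump its entry up through P; the value ejected from row 1 is w(i).

So w = 5 4 2 1 3.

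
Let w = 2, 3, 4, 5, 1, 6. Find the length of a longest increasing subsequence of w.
5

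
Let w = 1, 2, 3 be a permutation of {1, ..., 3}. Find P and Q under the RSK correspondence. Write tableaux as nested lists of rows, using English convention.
Insert each entry of the permutation into P by Schensted row insertion, recording in Q the position of each new cell.

Insert 1: appended to row 1. P = [[1]].
Insert 2: appended to row 1. P = [[1, 2]].
Insert 3: appended to row 1. P = [[1, 2, 3]].

So P = [[1, 2, 3]], Q = [[1, 2, 3]].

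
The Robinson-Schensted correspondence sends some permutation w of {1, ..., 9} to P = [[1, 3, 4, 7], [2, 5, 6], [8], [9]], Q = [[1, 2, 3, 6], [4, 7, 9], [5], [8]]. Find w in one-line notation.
Reverse the RSK construction: for i from n down to 1, find the cell of Q containing i, remove the entry at that cell from P, and reverse-bump it up through P; the value ejected from row 1 is w(i).

Step i=9: Q has 9 at row 2, column 3; remove 6 from row 2 of P and reverse-bump: 6 enters row 1 and ejects 4. So w(9) = 4. P is now [[1, 3, 6, 7], [2, 5], [8], [9]].
Step i=8: Q has 8 at row 4, column 1; remove 9 from row 4 of P and reverse-bump: 9 enters row 3 and ejects 8; 8 enters row 2 and ejects 5; 5 enters row 1 and ejects 3. So w(8) = 3. P is now [[1, 5, 6, 7], [2, 8], [9]].
Step i=7: Q has 7 at row 2, column 2; remove 8 from row 2 of P and reverse-bump: 8 enters row 1 and ejects 7. So w(7) = 7. P is now [[1, 5, 6, 8], [2], [9]].
Step i=6: Q has 6 at row 1, column 4; remove that cell from P, ejecting 8. So w(6) = 8. P is now [[1, 5, 6], [2], [9]].
Step i=5: Q has 5 at row 3, column 1; remove 9 from row 3 of P and reverse-bump: 9 enters row 2 and ejects 2; 2 enters row 1 and ejects 1. So w(5) = 1. P is now [[2, 5, 6], [9]].
Step i=4: Q has 4 at row 2, column 1; remove 9 from row 2 of P and reverse-bump: 9 enters row 1 and ejects 6. So w(4) = 6. P is now [[2, 5, 9]].
Step i=3: Q has 3 at row 1, column 3; remove that cell from P, ejecting 9. So w(3) = 9. P is now [[2, 5]].
Step i=2: Q has 2 at row 1, column 2; remove that cell from P, ejecting 5. So w(2) = 5. P is now [[2]].
Step i=1: Q has 1 at row 1, column 1; remove that cell from P, ejecting 2. So w(1) = 2. P is now [].

So w = 2 5 9 6 1 8 7 3 4.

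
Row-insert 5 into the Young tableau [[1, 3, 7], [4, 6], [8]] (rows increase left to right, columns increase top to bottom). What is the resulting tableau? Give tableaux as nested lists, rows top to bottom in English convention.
[[1, 3, 5], [4, 6, 7], [8]]

In row 1, 5 replaces 7 (the leftmost entry greater than 5); 7 is bumped to row 2. 7 is appended to row 2. The new tableau is [[1, 3, 5], [4, 6, 7], [8]].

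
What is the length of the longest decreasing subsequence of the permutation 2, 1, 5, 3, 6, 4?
2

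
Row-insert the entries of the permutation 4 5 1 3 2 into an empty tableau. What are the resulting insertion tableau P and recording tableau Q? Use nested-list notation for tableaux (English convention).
Insert each entry of the permutation into P by Schensted row insertion, recording in Q the position of each new cell.

Insert 4: appended to row 1. P = [[4]].
Insert 5: appended to row 1. P = [[4, 5]].
Insert 1: 1 bumps 4 from row 1; 4 starts row 2. P = [[1, 5], [4]].
Insert 3: 3 bumps 5 from row 1; 5 appends to row 2. P = [[1, 3], [4, 5]].
Insert 2: 2 bumps 3 from row 1; 3 bumps 4 from row 2; 4 starts row 3. P = [[1, 2], [3, 5], [4]].

So P = [[1, 2], [3, 5], [4]], Q = [[1, 2], [3, 4], [5]].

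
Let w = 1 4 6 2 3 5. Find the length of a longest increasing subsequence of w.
4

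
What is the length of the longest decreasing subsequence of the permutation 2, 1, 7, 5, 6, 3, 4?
3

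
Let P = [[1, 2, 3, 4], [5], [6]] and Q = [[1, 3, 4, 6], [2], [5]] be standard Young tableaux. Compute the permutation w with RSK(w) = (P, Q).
6 1 2 5 3 4

Reverse the RSK construction: for i from n down to 1, find the cell of Q containing i, remove the entry at that cell from P, and reverse-bump it up through P; the value ejected from row 1 is w(i).

Step i=6: Q has 6 at row 1, column 4; remove that cell from P, ejecting 4. So w(6) = 4. P is now [[1, 2, 3], [5], [6]].
Step i=5: Q has 5 at row 3, column 1; remove 6 from row 3 of P and reverse-bump: 6 enters row 2 and ejects 5; 5 enters row 1 and ejects 3. So w(5) = 3. P is now [[1, 2, 5], [6]].
Step i=4: Q has 4 at row 1, column 3; remove that cell from P, ejecting 5. So w(4) = 5. P is now [[1, 2], [6]].
Step i=3: Q has 3 at row 1, column 2; remove that cell from P, ejecting 2. So w(3) = 2. P is now [[1], [6]].
Step i=2: Q has 2 at row 2, column 1; remove 6 from row 2 of P and reverse-bump: 6 enters row 1 and ejects 1. So w(2) = 1. P is now [[6]].
Step i=1: Q has 1 at row 1, column 1; remove that cell from P, ejecting 6. So w(1) = 6. P is now [].

So w = 6 1 2 5 3 4.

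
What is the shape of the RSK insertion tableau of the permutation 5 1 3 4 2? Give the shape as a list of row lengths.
Row-insert each entry into an empty tableau.

After inserting 5: P = [[5]].
After inserting 1: P = [[1], [5]].
After inserting 3: P = [[1, 3], [5]].
After inserting 4: P = [[1, 3, 4], [5]].
After inserting 2: P = [[1, 2, 4], [3], [5]].

The final insertion tableau P = [[1, 2, 4], [3], [5]] has shape [3, 1, 1].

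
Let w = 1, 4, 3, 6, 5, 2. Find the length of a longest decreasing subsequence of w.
3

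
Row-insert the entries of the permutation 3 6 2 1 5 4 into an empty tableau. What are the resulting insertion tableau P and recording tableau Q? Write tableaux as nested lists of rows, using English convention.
Insert each entry of the permutation into P by Schensted row insertion, recording in Q the position of each new cell.

Insert 3: appended to row 1. P = [[3]].
Insert 6: appended to row 1. P = [[3, 6]].
Insert 2: 2 bumps 3 from row 1; 3 starts row 2. P = [[2, 6], [3]].
Insert 1: 1 bumps 2 from row 1; 2 bumps 3 from row 2; 3 starts row 3. P = [[1, 6], [2], [3]].
Insert 5: 5 bumps 6 from row 1; 6 appends to row 2. P = [[1, 5], [2, 6], [3]].
Insert 4: 4 bumps 5 from row 1; 5 bumps 6 from row 2; 6 appends to row 3. P = [[1, 4], [2, 5], [3, 6]].

So P = [[1, 4], [2, 5], [3, 6]], Q = [[1, 2], [3, 5], [4, 6]].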